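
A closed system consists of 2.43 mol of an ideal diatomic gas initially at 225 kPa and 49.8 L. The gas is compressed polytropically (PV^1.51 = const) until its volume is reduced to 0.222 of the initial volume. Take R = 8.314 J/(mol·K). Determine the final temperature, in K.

1190 K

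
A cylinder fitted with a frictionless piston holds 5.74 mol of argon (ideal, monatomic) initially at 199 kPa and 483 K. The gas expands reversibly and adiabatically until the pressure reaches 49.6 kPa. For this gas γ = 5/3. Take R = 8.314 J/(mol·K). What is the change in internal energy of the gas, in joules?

-14700 J

V₁ = nRT₁/P₁ = 5.74×8.314×483/199 = 116 L.
Adiabatic: T₂/T₁ = (P₂/P₁)^((γ−1)/γ) ⇒ T₂ = 483×(0.249)^0.400 = 277 K; V₂ = 267 L.
For an ideal gas ΔU = nCvΔT with Cv = (3/2)R = 12.5 J/(mol·K).
ΔU = 5.74×12.5×(277−483) = -14700 J.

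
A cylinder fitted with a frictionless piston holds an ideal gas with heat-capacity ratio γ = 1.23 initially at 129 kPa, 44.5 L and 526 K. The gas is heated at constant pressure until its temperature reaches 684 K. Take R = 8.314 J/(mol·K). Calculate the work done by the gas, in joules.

1720 J

n = P₁V₁/(RT₁) = 129×44.5/(8.314×526) = 1.31 mol.
Isobaric: P stays 129 kPa; V/T = const ⇒ T₂ = 684 K, V₂ = 57.9 L.
W = PΔV = 129×(57.9−44.5) kPa·L = 1720 J.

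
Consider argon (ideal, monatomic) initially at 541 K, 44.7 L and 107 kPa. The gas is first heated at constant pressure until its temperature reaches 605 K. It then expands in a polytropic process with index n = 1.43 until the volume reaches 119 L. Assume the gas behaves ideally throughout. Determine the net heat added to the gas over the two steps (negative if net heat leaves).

2790 J

n = P₁V₁/(RT₁) = 107×44.7/(8.314×541) = 1.06 mol.
Step 1 — Isobaric: P stays 107 kPa; V/T = const ⇒ T₂ = 605 K, V₂ = 50.0 L.
W = PΔV = 107×(50.0−44.7) kPa·L = 566 J.
ΔU = nCvΔT = 1.06×12.5×(605−541) = 849 J.
Q = ΔU + W = nCpΔT = 1410 J.
State after step 1: P = 107 kPa, V = 50.0 L, T = 605 K.
Step 2 — Polytropic n=1.43: T₂ = T₁(V₁/V₂)^(n−1) = 605×(0.420)^0.43 = 417 K; P₂ = P₁(V₁/V₂)^n = 31.0 kPa.
W = (P₁V₁−P₂V₂)/(n−1) = (107×50.0−31.0×119)/0.43 = 3870 J.
ΔU = nCvΔT = 1.06×12.5×(417−605) = -2500 J.
Q = ΔU + W = 1370 J.
Net over both steps: W = 4440 J, Q = 2790 J, ΔU = -1650 J.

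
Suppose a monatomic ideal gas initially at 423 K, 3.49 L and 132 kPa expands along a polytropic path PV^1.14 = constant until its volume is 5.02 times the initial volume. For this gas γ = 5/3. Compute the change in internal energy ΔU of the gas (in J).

-140 J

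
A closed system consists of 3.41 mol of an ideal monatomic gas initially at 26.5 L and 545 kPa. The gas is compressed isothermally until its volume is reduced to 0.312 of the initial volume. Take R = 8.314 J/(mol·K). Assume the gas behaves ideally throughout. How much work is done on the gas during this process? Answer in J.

16800 J

T₁ = P₁V₁/(nR) = 545×26.5/(3.41×8.314) = 509 K.
Isothermal: T stays 509 K; PV = const ⇒ V₂ = 8.27 L, P₂ = 1750 kPa.
W = nRT ln(V₂/V₁) = 3.41×8.314×509×ln(0.312) = -16800 J.
Work done on the gas = −W_by = 16800 J.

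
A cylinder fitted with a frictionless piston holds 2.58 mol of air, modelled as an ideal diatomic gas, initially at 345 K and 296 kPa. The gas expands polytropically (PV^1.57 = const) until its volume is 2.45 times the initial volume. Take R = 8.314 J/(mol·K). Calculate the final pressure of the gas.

72.5 kPa

V₁ = nRT₁/P₁ = 2.58×8.314×345/296 = 25.0 L.
Polytropic n=1.57: T₂ = T₁(V₁/V₂)^(n−1) = 345×(0.408)^0.57 = 207 K; P₂ = P₁(V₁/V₂)^n = 72.5 kPa.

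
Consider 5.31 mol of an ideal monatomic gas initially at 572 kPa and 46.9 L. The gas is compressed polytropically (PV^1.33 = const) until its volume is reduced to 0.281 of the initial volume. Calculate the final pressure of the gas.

T₁ = P₁V₁/(nR) = 572×46.9/(5.31×8.314) = 608 K.
Polytropic n=1.33: T₂ = T₁(V₁/V₂)^(n−1) = 608×(3.56)^0.33 = 924 K; P₂ = P₁(V₁/V₂)^n = 3090 kPa.

3090 kPa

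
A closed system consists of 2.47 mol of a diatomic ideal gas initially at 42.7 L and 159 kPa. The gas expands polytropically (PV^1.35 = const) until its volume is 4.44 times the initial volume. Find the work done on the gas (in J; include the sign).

T₁ = P₁V₁/(nR) = 159×42.7/(2.47×8.314) = 331 K.
Polytropic n=1.35: T₂ = T₁(V₁/V₂)^(n−1) = 331×(0.225)^0.35 = 196 K; P₂ = P₁(V₁/V₂)^n = 21.3 kPa.
W = (P₁V₁−P₂V₂)/(n−1) = (159×42.7−21.3×190)/0.35 = 7890 J.
Work done on the gas = −W_by = -7890 J.

-7890 J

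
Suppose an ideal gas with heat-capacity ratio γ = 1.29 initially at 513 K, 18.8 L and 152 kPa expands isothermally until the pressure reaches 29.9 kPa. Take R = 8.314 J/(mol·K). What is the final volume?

Isothermal: T stays 513 K; PV = const ⇒ V₂ = 95.6 L, P₂ = 29.9 kPa.

95.6 L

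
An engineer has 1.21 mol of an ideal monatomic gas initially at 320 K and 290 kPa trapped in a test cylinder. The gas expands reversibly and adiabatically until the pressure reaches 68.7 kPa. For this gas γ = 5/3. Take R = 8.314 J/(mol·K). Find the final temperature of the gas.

V₁ = nRT₁/P₁ = 1.21×8.314×320/290 = 11.1 L.
Adiabatic: T₂/T₁ = (P₂/P₁)^((γ−1)/γ) ⇒ T₂ = 320×(0.237)^0.400 = 180 K; V₂ = 26.3 L.

180 K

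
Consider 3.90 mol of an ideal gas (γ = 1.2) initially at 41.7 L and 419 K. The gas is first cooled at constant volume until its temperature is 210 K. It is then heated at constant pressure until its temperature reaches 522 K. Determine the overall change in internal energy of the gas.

16700 J

P₁ = nRT₁/V₁ = 3.90×8.314×419/41.7 = 326 kPa.
Step 1 — Isochoric: V stays 41.7 L; P/T = const ⇒ T₂ = 210 K, P₂ = 163 kPa.
W = 0 (no volume change).
ΔU = nCvΔT = 3.90×41.6×(210−419) = -33900 J.
Q = ΔU = -33900 J.
State after step 1: P = 163 kPa, V = 41.7 L, T = 210 K.
Step 2 — Isobaric: P stays 163 kPa; V/T = const ⇒ T₂ = 522 K, V₂ = 104 L.
W = PΔV = 163×(104−41.7) kPa·L = 10100 J.
ΔU = nCvΔT = 3.90×41.6×(522−210) = 50600 J.
Q = ΔU + W = nCpΔT = 60700 J.
Net over both steps: W = 10100 J, Q = 26800 J, ΔU = 16700 J.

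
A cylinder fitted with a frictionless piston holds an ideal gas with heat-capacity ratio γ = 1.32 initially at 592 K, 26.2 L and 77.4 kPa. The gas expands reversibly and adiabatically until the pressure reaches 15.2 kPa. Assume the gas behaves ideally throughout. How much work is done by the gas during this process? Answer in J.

2070 J

n = P₁V₁/(RT₁) = 77.4×26.2/(8.314×592) = 0.412 mol.
Adiabatic: T₂/T₁ = (P₂/P₁)^((γ−1)/γ) ⇒ T₂ = 592×(0.196)^0.242 = 399 K; V₂ = 89.9 L.
ΔU = nCvΔT = 0.412×26.0×(399−592) = -2070 J.
Q = 0 for an adiabatic process, so W = −ΔU = 2070 J.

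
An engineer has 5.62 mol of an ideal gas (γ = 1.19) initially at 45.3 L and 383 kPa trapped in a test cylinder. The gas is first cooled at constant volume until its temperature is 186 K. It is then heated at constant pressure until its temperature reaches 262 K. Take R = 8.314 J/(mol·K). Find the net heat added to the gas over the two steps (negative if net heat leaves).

-23300 J

T₁ = P₁V₁/(nR) = 383×45.3/(5.62×8.314) = 371 K.
Step 1 — Isochoric: V stays 45.3 L; P/T = const ⇒ T₂ = 186 K, P₂ = 192 kPa.
W = 0 (no volume change).
ΔU = nCvΔT = 5.62×43.8×(186−371) = -45600 J.
Q = ΔU = -45600 J.
State after step 1: P = 192 kPa, V = 45.3 L, T = 186 K.
Step 2 — Isobaric: P stays 192 kPa; V/T = const ⇒ T₂ = 262 K, V₂ = 63.8 L.
W = PΔV = 192×(63.8−45.3) kPa·L = 3550 J.
ΔU = nCvΔT = 5.62×43.8×(262−186) = 18700 J.
Q = ΔU + W = nCpΔT = 22200 J.
Net over both steps: W = 3550 J, Q = -23300 J, ΔU = -26900 J.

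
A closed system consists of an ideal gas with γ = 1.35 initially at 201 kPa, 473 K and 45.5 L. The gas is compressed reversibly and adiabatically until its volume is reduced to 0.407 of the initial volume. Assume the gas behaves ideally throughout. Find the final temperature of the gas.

Adiabatic: TV^(γ−1) = const ⇒ T₂ = 473×(2.46)^0.350 = 648 K; PV^γ = const ⇒ P₂ = 676 kPa.

648 K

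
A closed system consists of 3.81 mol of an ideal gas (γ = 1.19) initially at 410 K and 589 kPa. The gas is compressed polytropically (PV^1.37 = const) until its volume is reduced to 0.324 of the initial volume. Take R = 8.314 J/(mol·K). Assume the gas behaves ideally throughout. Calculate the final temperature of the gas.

V₁ = nRT₁/P₁ = 3.81×8.314×410/589 = 22.0 L.
Polytropic n=1.37: T₂ = T₁(V₁/V₂)^(n−1) = 410×(3.09)^0.37 = 622 K; P₂ = P₁(V₁/V₂)^n = 2760 kPa.

622 K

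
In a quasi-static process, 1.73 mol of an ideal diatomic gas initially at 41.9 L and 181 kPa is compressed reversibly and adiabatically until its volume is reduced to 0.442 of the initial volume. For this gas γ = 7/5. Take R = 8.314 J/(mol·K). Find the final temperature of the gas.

T₁ = P₁V₁/(nR) = 181×41.9/(1.73×8.314) = 527 K.
Adiabatic: TV^(γ−1) = const ⇒ T₂ = 527×(2.26)^0.400 = 731 K; PV^γ = const ⇒ P₂ = 568 kPa.

731 K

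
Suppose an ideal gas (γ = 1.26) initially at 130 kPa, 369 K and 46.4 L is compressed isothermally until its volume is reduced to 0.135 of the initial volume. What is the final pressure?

963 kPa

Isothermal: T stays 369 K; PV = const ⇒ V₂ = 6.26 L, P₂ = 963 kPa.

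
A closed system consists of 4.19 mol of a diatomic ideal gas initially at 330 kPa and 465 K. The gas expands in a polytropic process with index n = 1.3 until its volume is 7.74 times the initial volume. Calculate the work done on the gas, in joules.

-24800 J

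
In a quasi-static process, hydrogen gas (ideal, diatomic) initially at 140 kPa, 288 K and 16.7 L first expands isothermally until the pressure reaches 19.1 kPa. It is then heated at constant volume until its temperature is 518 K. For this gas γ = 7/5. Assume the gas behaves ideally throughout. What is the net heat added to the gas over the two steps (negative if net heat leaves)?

9330 J

n = P₁V₁/(RT₁) = 140×16.7/(8.314×288) = 0.976 mol.
Step 1 — Isothermal: T stays 288 K; PV = const ⇒ V₂ = 122 L, P₂ = 19.1 kPa.
ΔU = 0 (ideal gas, T constant).
W = nRT ln(V₂/V₁) = 0.976×8.314×288×ln(7.33) = 4660 J.
Q = ΔU + W = 4660 J.
State after step 1: P = 19.1 kPa, V = 122 L, T = 288 K.
Step 2 — Isochoric: V stays 122 L; P/T = const ⇒ T₂ = 518 K, P₂ = 34.4 kPa.
W = 0 (no volume change).
ΔU = nCvΔT = 0.976×20.8×(518−288) = 4670 J.
Q = ΔU = 4670 J.
Net over both steps: W = 4660 J, Q = 9330 J, ΔU = 4670 J.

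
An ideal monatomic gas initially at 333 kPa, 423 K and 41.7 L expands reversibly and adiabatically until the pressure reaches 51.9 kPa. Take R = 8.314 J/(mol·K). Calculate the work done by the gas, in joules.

10900 J

n = P₁V₁/(RT₁) = 333×41.7/(8.314×423) = 3.95 mol.
Adiabatic: T₂/T₁ = (P₂/P₁)^((γ−1)/γ) ⇒ T₂ = 423×(0.156)^0.400 = 201 K; V₂ = 127 L.
ΔU = nCvΔT = 3.95×12.5×(201−423) = -10900 J.
Q = 0 for an adiabatic process, so W = −ΔU = 10900 J.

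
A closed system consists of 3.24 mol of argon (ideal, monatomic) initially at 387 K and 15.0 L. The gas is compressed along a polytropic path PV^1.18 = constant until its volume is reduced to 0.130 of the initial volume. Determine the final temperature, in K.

P₁ = nRT₁/V₁ = 3.24×8.314×387/15.0 = 695 kPa.
Polytropic n=1.18: T₂ = T₁(V₁/V₂)^(n−1) = 387×(7.69)^0.18 = 559 K; P₂ = P₁(V₁/V₂)^n = 7720 kPa.

559 K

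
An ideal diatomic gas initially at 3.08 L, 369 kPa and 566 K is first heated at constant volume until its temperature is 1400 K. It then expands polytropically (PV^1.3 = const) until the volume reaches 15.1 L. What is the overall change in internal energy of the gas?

1520 J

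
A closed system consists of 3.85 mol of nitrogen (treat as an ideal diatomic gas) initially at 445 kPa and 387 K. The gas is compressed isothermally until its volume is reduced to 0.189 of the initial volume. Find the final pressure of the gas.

V₁ = nRT₁/P₁ = 3.85×8.314×387/445 = 27.8 L.
Isothermal: T stays 387 K; PV = const ⇒ V₂ = 5.26 L, P₂ = 2350 kPa.

2350 kPa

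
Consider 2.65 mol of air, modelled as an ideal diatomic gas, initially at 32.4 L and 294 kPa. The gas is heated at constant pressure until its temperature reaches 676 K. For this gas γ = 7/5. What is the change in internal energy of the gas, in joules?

13400 J

T₁ = P₁V₁/(nR) = 294×32.4/(2.65×8.314) = 432 K.
Isobaric: P stays 294 kPa; V/T = const ⇒ T₂ = 676 K, V₂ = 50.7 L.
For an ideal gas ΔU = nCvΔT with Cv = (5/2)R = 20.8 J/(mol·K).
ΔU = 2.65×20.8×(676−432) = 13400 J.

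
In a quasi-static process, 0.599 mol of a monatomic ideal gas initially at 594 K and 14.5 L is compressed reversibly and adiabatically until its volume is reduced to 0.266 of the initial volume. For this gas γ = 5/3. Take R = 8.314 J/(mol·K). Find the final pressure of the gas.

1850 kPa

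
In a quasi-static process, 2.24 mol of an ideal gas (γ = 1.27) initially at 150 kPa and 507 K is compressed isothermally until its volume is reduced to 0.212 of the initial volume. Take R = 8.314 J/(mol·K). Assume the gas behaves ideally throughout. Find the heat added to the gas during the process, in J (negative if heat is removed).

-14600 J

V₁ = nRT₁/P₁ = 2.24×8.314×507/150 = 62.9 L.
Isothermal: T stays 507 K; PV = const ⇒ V₂ = 13.3 L, P₂ = 708 kPa.
ΔU = 0 (ideal gas, T constant).
W = nRT ln(V₂/V₁) = 2.24×8.314×507×ln(0.212) = -14600 J.
Q = ΔU + W = -14600 J.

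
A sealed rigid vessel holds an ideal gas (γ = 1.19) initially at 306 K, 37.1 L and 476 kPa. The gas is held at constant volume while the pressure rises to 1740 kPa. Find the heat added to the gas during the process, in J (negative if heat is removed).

247000 J

n = P₁V₁/(RT₁) = 476×37.1/(8.314×306) = 6.94 mol.
Isochoric: V stays 37.1 L; P/T = const ⇒ T₂ = 1120 K, P₂ = 1740 kPa.
W = 0 (no volume change).
ΔU = nCvΔT = 6.94×43.8×(1120−306) = 247000 J.
Q = ΔU = 247000 J.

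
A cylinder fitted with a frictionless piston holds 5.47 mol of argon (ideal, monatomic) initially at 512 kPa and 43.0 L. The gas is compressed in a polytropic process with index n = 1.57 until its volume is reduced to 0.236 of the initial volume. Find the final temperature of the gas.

1100 K

T₁ = P₁V₁/(nR) = 512×43.0/(5.47×8.314) = 484 K.
Polytropic n=1.57: T₂ = T₁(V₁/V₂)^(n−1) = 484×(4.24)^0.57 = 1100 K; P₂ = P₁(V₁/V₂)^n = 4940 kPa.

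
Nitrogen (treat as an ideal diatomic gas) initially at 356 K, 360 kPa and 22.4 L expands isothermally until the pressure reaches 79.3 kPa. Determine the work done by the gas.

12200 J

n = P₁V₁/(RT₁) = 360×22.4/(8.314×356) = 2.72 mol.
Isothermal: T stays 356 K; PV = const ⇒ V₂ = 102 L, P₂ = 79.3 kPa.
W = nRT ln(V₂/V₁) = 2.72×8.314×356×ln(4.54) = 12200 J.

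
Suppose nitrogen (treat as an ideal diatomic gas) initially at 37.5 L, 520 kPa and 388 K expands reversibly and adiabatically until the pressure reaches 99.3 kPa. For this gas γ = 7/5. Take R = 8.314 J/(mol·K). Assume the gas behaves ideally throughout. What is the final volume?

122 L

Adiabatic: T₂/T₁ = (P₂/P₁)^((γ−1)/γ) ⇒ T₂ = 388×(0.191)^0.286 = 242 K; V₂ = 122 L.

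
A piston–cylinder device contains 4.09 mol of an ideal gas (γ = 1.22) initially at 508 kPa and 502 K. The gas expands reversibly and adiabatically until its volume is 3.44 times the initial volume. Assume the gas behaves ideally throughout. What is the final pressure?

113 kPa

V₁ = nRT₁/P₁ = 4.09×8.314×502/508 = 33.6 L.
Adiabatic: TV^(γ−1) = const ⇒ T₂ = 502×(0.291)^0.220 = 383 K; PV^γ = const ⇒ P₂ = 113 kPa.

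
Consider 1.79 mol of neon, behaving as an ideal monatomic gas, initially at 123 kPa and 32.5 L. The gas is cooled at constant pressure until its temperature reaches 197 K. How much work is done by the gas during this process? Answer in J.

T₁ = P₁V₁/(nR) = 123×32.5/(1.79×8.314) = 269 K.
Isobaric: P stays 123 kPa; V/T = const ⇒ T₂ = 197 K, V₂ = 23.8 L.
W = PΔV = 123×(23.8−32.5) kPa·L = -1070 J.

-1070 J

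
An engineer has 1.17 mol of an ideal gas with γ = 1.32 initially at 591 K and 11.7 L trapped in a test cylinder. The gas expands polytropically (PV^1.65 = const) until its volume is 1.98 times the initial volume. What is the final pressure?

P₁ = nRT₁/V₁ = 1.17×8.314×591/11.7 = 491 kPa.
Polytropic n=1.65: T₂ = T₁(V₁/V₂)^(n−1) = 591×(0.505)^0.65 = 379 K; P₂ = P₁(V₁/V₂)^n = 159 kPa.

159 kPa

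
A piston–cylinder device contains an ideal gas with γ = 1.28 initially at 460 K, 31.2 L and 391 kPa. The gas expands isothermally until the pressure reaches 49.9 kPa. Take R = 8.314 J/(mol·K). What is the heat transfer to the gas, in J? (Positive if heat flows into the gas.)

n = P₁V₁/(RT₁) = 391×31.2/(8.314×460) = 3.19 mol.
Isothermal: T stays 460 K; PV = const ⇒ V₂ = 244 L, P₂ = 49.9 kPa.
ΔU = 0 (ideal gas, T constant).
W = nRT ln(V₂/V₁) = 3.19×8.314×460×ln(7.84) = 25100 J.
Q = ΔU + W = 25100 J.

25100 J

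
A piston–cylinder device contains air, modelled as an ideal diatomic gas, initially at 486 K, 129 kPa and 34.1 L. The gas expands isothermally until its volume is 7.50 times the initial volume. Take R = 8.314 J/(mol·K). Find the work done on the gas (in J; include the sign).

-8860 J

n = P₁V₁/(RT₁) = 129×34.1/(8.314×486) = 1.09 mol.
Isothermal: T stays 486 K; PV = const ⇒ V₂ = 256 L, P₂ = 17.2 kPa.
W = nRT ln(V₂/V₁) = 1.09×8.314×486×ln(7.50) = 8860 J.
Work done on the gas = −W_by = -8860 J.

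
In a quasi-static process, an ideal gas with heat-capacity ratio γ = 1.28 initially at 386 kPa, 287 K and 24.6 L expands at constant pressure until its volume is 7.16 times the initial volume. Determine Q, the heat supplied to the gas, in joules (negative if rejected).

267000 J

n = P₁V₁/(RT₁) = 386×24.6/(8.314×287) = 3.98 mol.
Isobaric: P stays 386 kPa; V/T = const ⇒ T₂ = 2050 K, V₂ = 176 L.
W = PΔV = 386×(176−24.6) kPa·L = 58500 J.
ΔU = nCvΔT = 3.98×29.7×(2050−287) = 209000 J.
Q = ΔU + W = nCpΔT = 267000 J.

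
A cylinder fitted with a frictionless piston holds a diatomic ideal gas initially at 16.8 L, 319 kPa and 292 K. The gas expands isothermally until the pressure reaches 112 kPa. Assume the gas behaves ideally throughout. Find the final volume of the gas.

Isothermal: T stays 292 K; PV = const ⇒ V₂ = 47.9 L, P₂ = 112 kPa.

47.9 L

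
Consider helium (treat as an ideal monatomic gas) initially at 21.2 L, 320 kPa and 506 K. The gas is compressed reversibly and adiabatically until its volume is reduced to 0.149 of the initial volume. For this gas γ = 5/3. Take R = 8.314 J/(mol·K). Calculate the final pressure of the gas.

7640 kPa

Adiabatic: TV^(γ−1) = const ⇒ T₂ = 506×(6.71)^0.667 = 1800 K; PV^γ = const ⇒ P₂ = 7640 kPa.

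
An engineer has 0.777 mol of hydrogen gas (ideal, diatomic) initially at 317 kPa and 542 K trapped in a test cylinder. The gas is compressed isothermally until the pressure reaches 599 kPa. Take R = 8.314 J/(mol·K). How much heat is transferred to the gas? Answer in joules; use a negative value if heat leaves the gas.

-2230 J

V₁ = nRT₁/P₁ = 0.777×8.314×542/317 = 11.0 L.
Isothermal: T stays 542 K; PV = const ⇒ V₂ = 5.85 L, P₂ = 599 kPa.
ΔU = 0 (ideal gas, T constant).
W = nRT ln(V₂/V₁) = 0.777×8.314×542×ln(0.529) = -2230 J.
Q = ΔU + W = -2230 J.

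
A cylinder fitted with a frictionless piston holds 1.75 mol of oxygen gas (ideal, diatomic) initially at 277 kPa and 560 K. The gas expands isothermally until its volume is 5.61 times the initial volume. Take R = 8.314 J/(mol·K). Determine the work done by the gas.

14100 J

V₁ = nRT₁/P₁ = 1.75×8.314×560/277 = 29.4 L.
Isothermal: T stays 560 K; PV = const ⇒ V₂ = 165 L, P₂ = 49.4 kPa.
W = nRT ln(V₂/V₁) = 1.75×8.314×560×ln(5.61) = 14100 J.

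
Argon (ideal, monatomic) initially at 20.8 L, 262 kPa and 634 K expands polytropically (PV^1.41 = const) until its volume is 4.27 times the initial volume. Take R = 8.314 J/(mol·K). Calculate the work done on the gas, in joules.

-5960 J

n = P₁V₁/(RT₁) = 262×20.8/(8.314×634) = 1.03 mol.
Polytropic n=1.41: T₂ = T₁(V₁/V₂)^(n−1) = 634×(0.234)^0.41 = 350 K; P₂ = P₁(V₁/V₂)^n = 33.8 kPa.
W = (P₁V₁−P₂V₂)/(n−1) = (262×20.8−33.8×88.8)/0.41 = 5960 J.
Work done on the gas = −W_by = -5960 J.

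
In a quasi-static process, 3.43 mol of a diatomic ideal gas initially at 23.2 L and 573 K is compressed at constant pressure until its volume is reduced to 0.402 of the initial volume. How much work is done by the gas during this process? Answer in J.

-9770 J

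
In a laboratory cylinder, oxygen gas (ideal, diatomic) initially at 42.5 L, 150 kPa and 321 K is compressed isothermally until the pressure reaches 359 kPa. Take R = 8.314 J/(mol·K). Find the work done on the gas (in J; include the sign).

5560 J

n = P₁V₁/(RT₁) = 150×42.5/(8.314×321) = 2.39 mol.
Isothermal: T stays 321 K; PV = const ⇒ V₂ = 17.8 L, P₂ = 359 kPa.
W = nRT ln(V₂/V₁) = 2.39×8.314×321×ln(0.418) = -5560 J.
Work done on the gas = −W_by = 5560 J.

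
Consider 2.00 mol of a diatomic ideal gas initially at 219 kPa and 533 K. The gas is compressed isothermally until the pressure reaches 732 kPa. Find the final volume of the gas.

V₁ = nRT₁/P₁ = 2.00×8.314×533/219 = 40.5 L.
Isothermal: T stays 533 K; PV = const ⇒ V₂ = 12.1 L, P₂ = 732 kPa.

12.1 L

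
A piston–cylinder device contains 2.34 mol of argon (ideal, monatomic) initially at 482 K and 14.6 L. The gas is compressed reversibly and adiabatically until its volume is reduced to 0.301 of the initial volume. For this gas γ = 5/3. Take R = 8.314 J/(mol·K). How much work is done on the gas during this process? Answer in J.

17300 J

P₁ = nRT₁/V₁ = 2.34×8.314×482/14.6 = 642 kPa.
Adiabatic: TV^(γ−1) = const ⇒ T₂ = 482×(3.32)^0.667 = 1070 K; PV^γ = const ⇒ P₂ = 4750 kPa.
ΔU = nCvΔT = 2.34×12.5×(1070−482) = 17300 J.
Q = 0 for an adiabatic process, so W = −ΔU = -17300 J.
Work done on the gas = −W_by = 17300 J.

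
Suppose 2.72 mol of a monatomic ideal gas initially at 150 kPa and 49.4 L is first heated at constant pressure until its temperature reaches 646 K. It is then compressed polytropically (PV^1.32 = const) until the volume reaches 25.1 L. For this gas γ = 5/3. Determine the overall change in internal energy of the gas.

T₁ = P₁V₁/(nR) = 150×49.4/(2.72×8.314) = 328 K.
Step 1 — Isobaric: P stays 150 kPa; V/T = const ⇒ T₂ = 646 K, V₂ = 97.4 L.
W = PΔV = 150×(97.4−49.4) kPa·L = 7200 J.
ΔU = nCvΔT = 2.72×12.5×(646−328) = 10800 J.
Q = ΔU + W = nCpΔT = 18000 J.
State after step 1: P = 150 kPa, V = 97.4 L, T = 646 K.
Step 2 — Polytropic n=1.32: T₂ = T₁(V₁/V₂)^(n−1) = 646×(3.88)^0.32 = 997 K; P₂ = P₁(V₁/V₂)^n = 898 kPa.
W = (P₁V₁−P₂V₂)/(n−1) = (150×97.4−898×25.1)/0.32 = -24800 J.
ΔU = nCvΔT = 2.72×12.5×(997−646) = 11900 J.
Q = ΔU + W = -12900 J.
Net over both steps: W = -17600 J, Q = 5100 J, ΔU = 22700 J.

22700 J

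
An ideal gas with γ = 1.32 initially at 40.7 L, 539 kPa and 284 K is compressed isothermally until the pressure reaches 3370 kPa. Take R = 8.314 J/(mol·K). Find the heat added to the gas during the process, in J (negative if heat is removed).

-40200 J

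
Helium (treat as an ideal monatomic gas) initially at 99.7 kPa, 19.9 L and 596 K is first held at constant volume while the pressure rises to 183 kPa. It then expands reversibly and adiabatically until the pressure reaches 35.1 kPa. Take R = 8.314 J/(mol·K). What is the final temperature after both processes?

n = P₁V₁/(RT₁) = 99.7×19.9/(8.314×596) = 0.400 mol.
Step 1 — Isochoric: V stays 19.9 L; P/T = const ⇒ T₂ = 1090 K, P₂ = 183 kPa.
W = 0 (no volume change).
ΔU = nCvΔT = 0.400×12.5×(1090−596) = 2490 J.
Q = ΔU = 2490 J.
State after step 1: P = 183 kPa, V = 19.9 L, T = 1090 K.
Step 2 — Adiabatic: T₂/T₁ = (P₂/P₁)^((γ−1)/γ) ⇒ T₂ = 1090×(0.192)^0.400 = 565 K; V₂ = 53.6 L.
ΔU = nCvΔT = 0.400×12.5×(565−1090) = -2640 J.
Q = 0 for an adiabatic process, so W = −ΔU = 2640 J.
Net over both steps: W = 2640 J, Q = 2490 J, ΔU = -154 J.

565 K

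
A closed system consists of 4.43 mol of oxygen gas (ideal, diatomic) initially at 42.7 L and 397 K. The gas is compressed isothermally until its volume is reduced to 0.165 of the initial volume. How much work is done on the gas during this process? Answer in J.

26300 J

P₁ = nRT₁/V₁ = 4.43×8.314×397/42.7 = 342 kPa.
Isothermal: T stays 397 K; PV = const ⇒ V₂ = 7.05 L, P₂ = 2080 kPa.
W = nRT ln(V₂/V₁) = 4.43×8.314×397×ln(0.165) = -26300 J.
Work done on the gas = −W_by = 26300 J.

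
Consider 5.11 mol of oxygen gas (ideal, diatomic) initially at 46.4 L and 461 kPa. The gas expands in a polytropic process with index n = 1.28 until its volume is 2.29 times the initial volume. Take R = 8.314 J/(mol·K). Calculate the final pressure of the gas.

T₁ = P₁V₁/(nR) = 461×46.4/(5.11×8.314) = 503 K.
Polytropic n=1.28: T₂ = T₁(V₁/V₂)^(n−1) = 503×(0.437)^0.28 = 399 K; P₂ = P₁(V₁/V₂)^n = 160 kPa.

160 kPa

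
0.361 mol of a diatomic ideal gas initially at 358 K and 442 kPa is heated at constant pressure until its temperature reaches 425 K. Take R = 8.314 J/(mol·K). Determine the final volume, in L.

2.89 L

V₁ = nRT₁/P₁ = 0.361×8.314×358/442 = 2.43 L.
Isobaric: P stays 442 kPa; V/T = const ⇒ T₂ = 425 K, V₂ = 2.89 L.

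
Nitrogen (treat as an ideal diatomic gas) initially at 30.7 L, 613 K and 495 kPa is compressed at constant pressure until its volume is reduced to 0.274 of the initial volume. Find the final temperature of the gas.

168 K

Isobaric: P stays 495 kPa; V/T = const ⇒ T₂ = 168 K, V₂ = 8.41 L.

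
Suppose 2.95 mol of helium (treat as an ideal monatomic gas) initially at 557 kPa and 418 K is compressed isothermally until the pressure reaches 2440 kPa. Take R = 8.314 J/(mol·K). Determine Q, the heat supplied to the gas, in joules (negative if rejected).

V₁ = nRT₁/P₁ = 2.95×8.314×418/557 = 18.4 L.
Isothermal: T stays 418 K; PV = const ⇒ V₂ = 4.20 L, P₂ = 2440 kPa.
ΔU = 0 (ideal gas, T constant).
W = nRT ln(V₂/V₁) = 2.95×8.314×418×ln(0.228) = -15100 J.
Q = ΔU + W = -15100 J.

-15100 J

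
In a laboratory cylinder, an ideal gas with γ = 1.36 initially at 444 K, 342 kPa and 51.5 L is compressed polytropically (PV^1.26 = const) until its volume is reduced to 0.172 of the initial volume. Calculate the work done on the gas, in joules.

n = P₁V₁/(RT₁) = 342×51.5/(8.314×444) = 4.77 mol.
Polytropic n=1.26: T₂ = T₁(V₁/V₂)^(n−1) = 444×(5.81)^0.26 = 702 K; P₂ = P₁(V₁/V₂)^n = 3140 kPa.
W = (P₁V₁−P₂V₂)/(n−1) = (342×51.5−3140×8.86)/0.26 = -39300 J.
Work done on the gas = −W_by = 39300 J.

39300 J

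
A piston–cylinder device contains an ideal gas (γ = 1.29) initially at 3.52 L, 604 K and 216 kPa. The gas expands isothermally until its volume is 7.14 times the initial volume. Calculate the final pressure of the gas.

Isothermal: T stays 604 K; PV = const ⇒ V₂ = 25.1 L, P₂ = 30.3 kPa.

30.3 kPa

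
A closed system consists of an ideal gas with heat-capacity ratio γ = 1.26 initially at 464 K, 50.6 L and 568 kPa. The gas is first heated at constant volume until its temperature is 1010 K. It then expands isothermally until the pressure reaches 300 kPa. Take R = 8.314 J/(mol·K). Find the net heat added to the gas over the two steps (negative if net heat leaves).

n = P₁V₁/(RT₁) = 568×50.6/(8.314×464) = 7.45 mol.
Step 1 — Isochoric: V stays 50.6 L; P/T = const ⇒ T₂ = 1010 K, P₂ = 1240 kPa.
W = 0 (no volume change).
ΔU = nCvΔT = 7.45×32.0×(1010−464) = 130000 J.
Q = ΔU = 130000 J.
State after step 1: P = 1240 kPa, V = 50.6 L, T = 1010 K.
Step 2 — Isothermal: T stays 1010 K; PV = const ⇒ V₂ = 209 L, P₂ = 300 kPa.
ΔU = 0 (ideal gas, T constant).
W = nRT ln(V₂/V₁) = 7.45×8.314×1010×ln(4.12) = 88600 J.
Q = ΔU + W = 88600 J.
Net over both steps: W = 88600 J, Q = 219000 J, ΔU = 130000 J.

219000 J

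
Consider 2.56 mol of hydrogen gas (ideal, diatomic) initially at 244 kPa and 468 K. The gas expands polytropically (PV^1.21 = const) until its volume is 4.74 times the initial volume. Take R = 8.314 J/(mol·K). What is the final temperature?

V₁ = nRT₁/P₁ = 2.56×8.314×468/244 = 40.8 L.
Polytropic n=1.21: T₂ = T₁(V₁/V₂)^(n−1) = 468×(0.211)^0.21 = 338 K; P₂ = P₁(V₁/V₂)^n = 37.1 kPa.

338 K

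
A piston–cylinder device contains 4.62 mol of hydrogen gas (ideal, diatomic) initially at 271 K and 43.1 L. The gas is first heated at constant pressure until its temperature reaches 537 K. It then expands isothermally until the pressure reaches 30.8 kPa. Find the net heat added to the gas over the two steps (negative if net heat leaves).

78200 J

P₁ = nRT₁/V₁ = 4.62×8.314×271/43.1 = 242 kPa.
Step 1 — Isobaric: P stays 242 kPa; V/T = const ⇒ T₂ = 537 K, V₂ = 85.4 L.
W = PΔV = 242×(85.4−43.1) kPa·L = 10200 J.
ΔU = nCvΔT = 4.62×20.8×(537−271) = 25500 J.
Q = ΔU + W = nCpΔT = 35800 J.
State after step 1: P = 242 kPa, V = 85.4 L, T = 537 K.
Step 2 — Isothermal: T stays 537 K; PV = const ⇒ V₂ = 670 L, P₂ = 30.8 kPa.
ΔU = 0 (ideal gas, T constant).
W = nRT ln(V₂/V₁) = 4.62×8.314×537×ln(7.84) = 42500 J.
Q = ΔU + W = 42500 J.
Net over both steps: W = 52700 J, Q = 78200 J, ΔU = 25500 J.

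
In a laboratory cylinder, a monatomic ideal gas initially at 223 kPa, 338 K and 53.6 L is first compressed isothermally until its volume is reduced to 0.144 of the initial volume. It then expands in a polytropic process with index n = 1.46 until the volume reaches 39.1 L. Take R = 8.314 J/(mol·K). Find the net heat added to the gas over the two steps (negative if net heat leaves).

-18900 J

n = P₁V₁/(RT₁) = 223×53.6/(8.314×338) = 4.25 mol.
Step 1 — Isothermal: T stays 338 K; PV = const ⇒ V₂ = 7.72 L, P₂ = 1550 kPa.
ΔU = 0 (ideal gas, T constant).
W = nRT ln(V₂/V₁) = 4.25×8.314×338×ln(0.144) = -23200 J.
Q = ΔU + W = -23200 J.
State after step 1: P = 1550 kPa, V = 7.72 L, T = 338 K.
Step 2 — Polytropic n=1.46: T₂ = T₁(V₁/V₂)^(n−1) = 338×(0.197)^0.46 = 160 K; P₂ = P₁(V₁/V₂)^n = 145 kPa.
W = (P₁V₁−P₂V₂)/(n−1) = (1550×7.72−145×39.1)/0.46 = 13700 J.
ΔU = nCvΔT = 4.25×12.5×(160−338) = -9430 J.
Q = ΔU + W = 4240 J.
Net over both steps: W = -9500 J, Q = -18900 J, ΔU = -9430 J.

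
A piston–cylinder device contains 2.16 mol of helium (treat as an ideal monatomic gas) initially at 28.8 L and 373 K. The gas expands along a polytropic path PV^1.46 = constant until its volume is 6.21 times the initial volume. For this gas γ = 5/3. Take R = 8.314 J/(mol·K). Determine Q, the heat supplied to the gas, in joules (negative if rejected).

2570 J

P₁ = nRT₁/V₁ = 2.16×8.314×373/28.8 = 233 kPa.
Polytropic n=1.46: T₂ = T₁(V₁/V₂)^(n−1) = 373×(0.161)^0.46 = 161 K; P₂ = P₁(V₁/V₂)^n = 16.2 kPa.
W = (P₁V₁−P₂V₂)/(n−1) = (233×28.8−16.2×179)/0.46 = 8280 J.
ΔU = nCvΔT = 2.16×12.5×(161−373) = -5710 J.
Q = ΔU + W = 2570 J.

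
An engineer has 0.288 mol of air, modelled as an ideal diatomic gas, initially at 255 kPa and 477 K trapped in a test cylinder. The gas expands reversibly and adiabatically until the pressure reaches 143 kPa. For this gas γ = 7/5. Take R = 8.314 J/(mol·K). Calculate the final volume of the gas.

V₁ = nRT₁/P₁ = 0.288×8.314×477/255 = 4.48 L.
Adiabatic: T₂/T₁ = (P₂/P₁)^((γ−1)/γ) ⇒ T₂ = 477×(0.561)^0.286 = 404 K; V₂ = 6.77 L.

6.77 L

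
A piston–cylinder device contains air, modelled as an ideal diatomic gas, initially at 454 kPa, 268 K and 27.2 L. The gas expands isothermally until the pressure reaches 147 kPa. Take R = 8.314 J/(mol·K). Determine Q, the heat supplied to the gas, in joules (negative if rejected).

13900 J

n = P₁V₁/(RT₁) = 454×27.2/(8.314×268) = 5.54 mol.
Isothermal: T stays 268 K; PV = const ⇒ V₂ = 84.0 L, P₂ = 147 kPa.
ΔU = 0 (ideal gas, T constant).
W = nRT ln(V₂/V₁) = 5.54×8.314×268×ln(3.09) = 13900 J.
Q = ΔU + W = 13900 J.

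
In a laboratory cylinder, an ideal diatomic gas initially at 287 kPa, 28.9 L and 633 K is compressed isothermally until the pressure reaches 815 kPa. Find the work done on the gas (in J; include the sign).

n = P₁V₁/(RT₁) = 287×28.9/(8.314×633) = 1.58 mol.
Isothermal: T stays 633 K; PV = const ⇒ V₂ = 10.2 L, P₂ = 815 kPa.
W = nRT ln(V₂/V₁) = 1.58×8.314×633×ln(0.352) = -8660 J.
Work done on the gas = −W_by = 8660 J.

8660 J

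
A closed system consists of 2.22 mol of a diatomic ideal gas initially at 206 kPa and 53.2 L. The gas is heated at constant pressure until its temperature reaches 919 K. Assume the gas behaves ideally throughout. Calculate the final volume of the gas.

T₁ = P₁V₁/(nR) = 206×53.2/(2.22×8.314) = 594 K.
Isobaric: P stays 206 kPa; V/T = const ⇒ T₂ = 919 K, V₂ = 82.3 L.

82.3 L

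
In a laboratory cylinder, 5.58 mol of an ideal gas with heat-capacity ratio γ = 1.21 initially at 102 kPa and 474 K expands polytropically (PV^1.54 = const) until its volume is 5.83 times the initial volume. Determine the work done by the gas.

25000 J

V₁ = nRT₁/P₁ = 5.58×8.314×474/102 = 216 L.
Polytropic n=1.54: T₂ = T₁(V₁/V₂)^(n−1) = 474×(0.172)^0.54 = 183 K; P₂ = P₁(V₁/V₂)^n = 6.75 kPa.
W = (P₁V₁−P₂V₂)/(n−1) = (102×216−6.75×1260)/0.54 = 25000 J.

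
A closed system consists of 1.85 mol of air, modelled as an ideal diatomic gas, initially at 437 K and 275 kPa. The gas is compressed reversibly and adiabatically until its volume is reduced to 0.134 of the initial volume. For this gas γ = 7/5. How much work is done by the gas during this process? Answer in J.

V₁ = nRT₁/P₁ = 1.85×8.314×437/275 = 24.4 L.
Adiabatic: TV^(γ−1) = const ⇒ T₂ = 437×(7.46)^0.400 = 976 K; PV^γ = const ⇒ P₂ = 4590 kPa.
ΔU = nCvΔT = 1.85×20.8×(976−437) = 20700 J.
Q = 0 for an adiabatic process, so W = −ΔU = -20700 J.

-20700 J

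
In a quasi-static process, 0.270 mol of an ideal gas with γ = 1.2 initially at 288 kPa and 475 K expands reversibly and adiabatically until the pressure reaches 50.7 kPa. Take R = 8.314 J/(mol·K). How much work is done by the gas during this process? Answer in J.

1340 J

V₁ = nRT₁/P₁ = 0.270×8.314×475/288 = 3.70 L.
Adiabatic: T₂/T₁ = (P₂/P₁)^((γ−1)/γ) ⇒ T₂ = 475×(0.176)^0.167 = 356 K; V₂ = 15.7 L.
ΔU = nCvΔT = 0.270×41.6×(356−475) = -1340 J.
Q = 0 for an adiabatic process, so W = −ΔU = 1340 J.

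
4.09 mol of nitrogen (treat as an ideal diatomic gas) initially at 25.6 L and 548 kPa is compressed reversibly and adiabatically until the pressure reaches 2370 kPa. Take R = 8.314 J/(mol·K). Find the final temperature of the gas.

T₁ = P₁V₁/(nR) = 548×25.6/(4.09×8.314) = 413 K.
Adiabatic: T₂/T₁ = (P₂/P₁)^((γ−1)/γ) ⇒ T₂ = 413×(4.32)^0.286 = 627 K; V₂ = 8.99 L.

627 K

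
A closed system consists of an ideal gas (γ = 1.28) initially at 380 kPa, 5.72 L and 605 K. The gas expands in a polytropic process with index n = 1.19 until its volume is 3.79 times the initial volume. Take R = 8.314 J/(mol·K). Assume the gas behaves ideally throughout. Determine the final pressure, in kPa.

77.8 kPa

Polytropic n=1.19: T₂ = T₁(V₁/V₂)^(n−1) = 605×(0.264)^0.19 = 470 K; P₂ = P₁(V₁/V₂)^n = 77.8 kPa.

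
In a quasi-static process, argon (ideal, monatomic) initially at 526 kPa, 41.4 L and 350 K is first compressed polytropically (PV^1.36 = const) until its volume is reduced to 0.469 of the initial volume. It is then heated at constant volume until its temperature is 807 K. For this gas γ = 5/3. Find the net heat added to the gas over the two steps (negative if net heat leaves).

n = P₁V₁/(RT₁) = 526×41.4/(8.314×350) = 7.48 mol.
Step 1 — Polytropic n=1.36: T₂ = T₁(V₁/V₂)^(n−1) = 350×(2.13)^0.36 = 460 K; P₂ = P₁(V₁/V₂)^n = 1470 kPa.
W = (P₁V₁−P₂V₂)/(n−1) = (526×41.4−1470×19.4)/0.36 = -19000 J.
ΔU = nCvΔT = 7.48×12.5×(460−350) = 10200 J.
Q = ΔU + W = -8720 J.
State after step 1: P = 1470 kPa, V = 19.4 L, T = 460 K.
Step 2 — Isochoric: V stays 19.4 L; P/T = const ⇒ T₂ = 807 K, P₂ = 2590 kPa.
W = 0 (no volume change).
ΔU = nCvΔT = 7.48×12.5×(807−460) = 32400 J.
Q = ΔU = 32400 J.
Net over both steps: W = -19000 J, Q = 23700 J, ΔU = 42700 J.

23700 J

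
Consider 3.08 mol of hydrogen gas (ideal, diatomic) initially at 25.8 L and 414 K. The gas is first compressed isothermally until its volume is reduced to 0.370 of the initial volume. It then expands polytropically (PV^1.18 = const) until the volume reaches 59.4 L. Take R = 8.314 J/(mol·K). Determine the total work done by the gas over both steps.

5970 J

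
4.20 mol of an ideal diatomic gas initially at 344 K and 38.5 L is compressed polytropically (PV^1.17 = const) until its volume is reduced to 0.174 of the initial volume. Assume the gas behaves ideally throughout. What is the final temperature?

463 K

P₁ = nRT₁/V₁ = 4.20×8.314×344/38.5 = 312 kPa.
Polytropic n=1.17: T₂ = T₁(V₁/V₂)^(n−1) = 344×(5.75)^0.17 = 463 K; P₂ = P₁(V₁/V₂)^n = 2410 kPa.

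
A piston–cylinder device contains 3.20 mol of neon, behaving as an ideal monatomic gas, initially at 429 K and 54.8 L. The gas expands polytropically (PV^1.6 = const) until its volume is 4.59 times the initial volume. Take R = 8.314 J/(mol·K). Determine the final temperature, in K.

P₁ = nRT₁/V₁ = 3.20×8.314×429/54.8 = 208 kPa.
Polytropic n=1.6: T₂ = T₁(V₁/V₂)^(n−1) = 429×(0.218)^0.60 = 172 K; P₂ = P₁(V₁/V₂)^n = 18.2 kPa.

172 K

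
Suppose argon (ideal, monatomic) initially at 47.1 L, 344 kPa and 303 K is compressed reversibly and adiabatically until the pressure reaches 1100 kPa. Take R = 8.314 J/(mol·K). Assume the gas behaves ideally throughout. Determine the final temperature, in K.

482 K

Adiabatic: T₂/T₁ = (P₂/P₁)^((γ−1)/γ) ⇒ T₂ = 303×(3.20)^0.400 = 482 K; V₂ = 23.4 L.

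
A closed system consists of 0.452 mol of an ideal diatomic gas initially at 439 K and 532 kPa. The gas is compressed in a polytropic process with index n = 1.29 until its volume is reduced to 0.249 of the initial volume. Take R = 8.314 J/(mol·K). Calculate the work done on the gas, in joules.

2820 J

V₁ = nRT₁/P₁ = 0.452×8.314×439/532 = 3.10 L.
Polytropic n=1.29: T₂ = T₁(V₁/V₂)^(n−1) = 439×(4.02)^0.29 = 657 K; P₂ = P₁(V₁/V₂)^n = 3200 kPa.
W = (P₁V₁−P₂V₂)/(n−1) = (532×3.10−3200×0.772)/0.29 = -2820 J.
Work done on the gas = −W_by = 2820 J.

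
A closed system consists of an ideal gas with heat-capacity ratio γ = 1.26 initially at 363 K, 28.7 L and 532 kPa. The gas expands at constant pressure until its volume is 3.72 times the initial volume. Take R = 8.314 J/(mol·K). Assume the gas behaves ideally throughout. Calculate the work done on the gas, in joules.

-41500 J

n = P₁V₁/(RT₁) = 532×28.7/(8.314×363) = 5.06 mol.
Isobaric: P stays 532 kPa; V/T = const ⇒ T₂ = 1350 K, V₂ = 107 L.
W = PΔV = 532×(107−28.7) kPa·L = 41500 J.
Work done on the gas = −W_by = -41500 J.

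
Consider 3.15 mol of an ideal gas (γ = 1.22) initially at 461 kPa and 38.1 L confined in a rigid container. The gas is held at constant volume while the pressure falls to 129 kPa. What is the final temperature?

T₁ = P₁V₁/(nR) = 461×38.1/(3.15×8.314) = 671 K.
Isochoric: V stays 38.1 L; P/T = const ⇒ T₂ = 188 K, P₂ = 129 kPa.

188 K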